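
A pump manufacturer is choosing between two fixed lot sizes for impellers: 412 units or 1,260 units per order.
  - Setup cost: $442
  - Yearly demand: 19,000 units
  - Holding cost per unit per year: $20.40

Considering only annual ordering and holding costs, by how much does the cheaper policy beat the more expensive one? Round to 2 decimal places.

Annual cost at Q: ordering D·S/Q plus holding Q·H/2.
TC(412) = (19,000/412)×442 + (412/2)×20.4 = $24,585.90
TC(1,260) = (19,000/1,260)×442 + (1,260/2)×20.4 = $19,517.08
Cheaper: Q = 1,260.  Difference = $5,068.82

$5,068.82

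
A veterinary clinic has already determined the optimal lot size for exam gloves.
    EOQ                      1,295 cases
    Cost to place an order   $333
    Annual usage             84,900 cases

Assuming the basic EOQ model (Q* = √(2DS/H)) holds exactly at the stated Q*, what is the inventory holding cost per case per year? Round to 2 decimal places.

EOQ relation: Q² = 2DS/H, so rearrange for the unknown.
H = 2DS / Q² = 2 × 84,900 × 333 / 1,295² = 33.7165

$33.72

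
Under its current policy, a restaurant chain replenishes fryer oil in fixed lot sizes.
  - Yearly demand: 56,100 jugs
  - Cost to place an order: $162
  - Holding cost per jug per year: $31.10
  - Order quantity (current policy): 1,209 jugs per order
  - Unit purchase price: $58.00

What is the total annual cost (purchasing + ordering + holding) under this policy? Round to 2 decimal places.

Orders/yr = 56,100/1,209 = 46.402; ordering cost = 46.402 × $162 = $7,517.12
Average inventory = 1,209/2 = 604.5; holding cost = 604.5 × $31.1 = $18,799.95
Purchase cost = D·C = 56,100 × 58 = $3,253,800.00
Total = $7,517.12 + $18,799.95 + $3,253,800.00 = $3,280,117.07

$3,280,117.07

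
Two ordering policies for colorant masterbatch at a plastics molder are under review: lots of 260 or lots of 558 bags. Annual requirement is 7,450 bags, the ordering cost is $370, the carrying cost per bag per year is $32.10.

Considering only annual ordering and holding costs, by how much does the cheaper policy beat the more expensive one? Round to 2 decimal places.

For each Q, cost = (D/Q)·S + (Q/2)·H.
TC(260) = (7,450/260)×370 + (260/2)×32.1 = $14,774.92
TC(558) = (7,450/558)×370 + (558/2)×32.1 = $13,895.86
Cheaper: Q = 558.  Difference = $879.06

$879.06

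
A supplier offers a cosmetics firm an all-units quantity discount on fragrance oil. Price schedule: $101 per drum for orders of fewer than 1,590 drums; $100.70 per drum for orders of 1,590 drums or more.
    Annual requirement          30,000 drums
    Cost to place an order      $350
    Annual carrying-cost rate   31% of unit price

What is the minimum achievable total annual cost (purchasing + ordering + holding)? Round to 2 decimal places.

H₁ = 31%×$101 = $31.3100;  H₂ = 31%×$100.70 = $31.2170
EOQ₁ = √(2×30,000×350/31.3100) = 818.97  (< 1,590, feasible at tier 1)
EOQ₂ = √(2×30,000×350/31.2170) = 820.19  (< 1,590 → use Q = 1,590 at tier-2 price)
TC(tier 1 (EOQ₁), Q≈819.0) = $3,055,641.96
TC(tier 2, Q≈1,590.0) = $3,052,421.29
Minimum at tier 2: $3,052,421.29

$3,052,421.29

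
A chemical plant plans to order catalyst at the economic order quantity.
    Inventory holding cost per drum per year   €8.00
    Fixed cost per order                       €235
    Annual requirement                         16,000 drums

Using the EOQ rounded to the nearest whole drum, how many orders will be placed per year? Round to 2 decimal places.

16.49 orders per year

2DS/H = 2·16,000·235/8 = 940,000.00
EOQ = √940,000.00 ≈ 969.54 → Q = 970
Orders per year = D/Q = 16,000 / 970 = 16.495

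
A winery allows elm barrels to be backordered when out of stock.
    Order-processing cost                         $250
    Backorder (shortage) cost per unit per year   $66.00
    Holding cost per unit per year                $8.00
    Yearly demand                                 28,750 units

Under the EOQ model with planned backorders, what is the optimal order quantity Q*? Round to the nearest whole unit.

1,419 units

Q* = √(2DS/H) · √((H + b)/b)
   = √(2 × 28,750 × 250 / 8) · √((8 + 66) / 66)
   = 1,340.476 × 1.0589 ≈ 1,419.39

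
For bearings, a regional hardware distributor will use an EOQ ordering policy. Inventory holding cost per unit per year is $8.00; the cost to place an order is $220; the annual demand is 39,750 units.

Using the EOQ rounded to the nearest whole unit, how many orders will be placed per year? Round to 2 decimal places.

26.88 orders per year

EOQ = √(2DS/H) = √(2 × 39,750 × 220 / 8)
    = √(2,186,250.00) ≈ 1,478.60 → Q = 1,479
Orders per year = D/Q = 39,750 / 1,479 = 26.876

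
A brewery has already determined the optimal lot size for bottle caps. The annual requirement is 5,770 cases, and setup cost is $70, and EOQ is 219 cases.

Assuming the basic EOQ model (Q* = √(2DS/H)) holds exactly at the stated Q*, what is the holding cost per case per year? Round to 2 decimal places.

$16.84

Since Q* = (2DS/H)^½, squaring gives Q*²·H = 2DS.
H = 2DS / Q² = 2 × 5,770 × 70 / 219² = 16.8429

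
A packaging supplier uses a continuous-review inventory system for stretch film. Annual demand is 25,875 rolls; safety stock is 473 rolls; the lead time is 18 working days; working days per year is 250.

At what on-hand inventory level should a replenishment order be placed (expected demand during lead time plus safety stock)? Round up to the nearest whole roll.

Daily demand d = 25,875 / 250 = 103.500 rolls/day
Demand during lead time = 103.500 × 18 = 1,863.00
Reorder point = 1,863.00 + 473 = 2,336.00 → round up

2,336 rolls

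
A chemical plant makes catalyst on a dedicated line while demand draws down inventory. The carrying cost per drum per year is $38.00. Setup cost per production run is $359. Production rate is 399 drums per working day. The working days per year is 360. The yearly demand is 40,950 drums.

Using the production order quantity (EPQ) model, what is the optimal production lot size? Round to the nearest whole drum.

d = 40,950/360 = 113.7500 drums/day;  effective holding cost H(1 − d/p) = 38·(1 − 113.7500/399) = 27.16667
Q* = √(2DS / H_eff) = √(2·40,950·359 / 27.16667) ≈ 1,040.33

1,040 drums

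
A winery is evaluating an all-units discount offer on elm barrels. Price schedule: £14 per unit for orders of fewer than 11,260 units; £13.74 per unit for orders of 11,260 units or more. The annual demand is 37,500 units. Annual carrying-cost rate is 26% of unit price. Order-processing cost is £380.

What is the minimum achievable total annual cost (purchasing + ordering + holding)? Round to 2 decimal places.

£535,185.28

H₁ = 26%×£14 = £3.6400;  H₂ = 26%×£13.74 = £3.5724
EOQ₁ = √(2×37,500×380/3.6400) = 2,798.15  (< 11,260, feasible at tier 1)
EOQ₂ = √(2×37,500×380/3.5724) = 2,824.51  (< 11,260 → use Q = 11,260 at tier-2 price)
TC(tier 1 (EOQ₁), Q≈2,798.2) = £535,185.28
TC(tier 2, Q≈11,260.0) = £536,628.15
Minimum at tier 1 (EOQ₁): £535,185.28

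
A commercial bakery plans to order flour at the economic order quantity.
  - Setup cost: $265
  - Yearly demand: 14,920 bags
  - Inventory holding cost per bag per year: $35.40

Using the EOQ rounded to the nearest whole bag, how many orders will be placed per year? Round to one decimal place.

EOQ = √(2DS/H) = √(2 × 14,920 × 265 / 35.4)
    = √(223,378.53) ≈ 472.63 → Q = 473
N = D/Q = 14,920/473 ≈ 31.543 orders/yr

31.5 orders per year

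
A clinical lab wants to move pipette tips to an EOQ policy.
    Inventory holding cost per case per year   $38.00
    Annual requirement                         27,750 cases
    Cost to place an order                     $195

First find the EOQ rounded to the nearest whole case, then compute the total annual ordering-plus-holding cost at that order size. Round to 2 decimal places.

Optimal lot size Q* = (2 × 27,750 × $195 / $38)^½ ≈ 533.67 → Q = 534 cases
Annual ordering cost = (D/Q)·S = (27,750/534) × 195 = $10,133.43
Annual holding cost  = (Q/2)·H = (534/2) × 38 = $10,146.00
Total = $10,133.43 + $10,146.00 = $20,279.43

$20,279.43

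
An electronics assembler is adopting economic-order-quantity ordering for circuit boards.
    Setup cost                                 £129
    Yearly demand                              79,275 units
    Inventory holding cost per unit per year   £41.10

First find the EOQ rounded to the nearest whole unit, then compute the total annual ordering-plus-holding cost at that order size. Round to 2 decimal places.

£28,993.39

Optimal lot size Q* = (2 × 79,275 × £129 / £41.1)^½ ≈ 705.44 → Q = 705 units
Orders/yr = 79,275/705 = 112.447; ordering cost = 112.447 × £129 = £14,505.64
Average inventory = 705/2 = 352.5; holding cost = 352.5 × £41.1 = £14,487.75
Total = £14,505.64 + £14,487.75 = £28,993.39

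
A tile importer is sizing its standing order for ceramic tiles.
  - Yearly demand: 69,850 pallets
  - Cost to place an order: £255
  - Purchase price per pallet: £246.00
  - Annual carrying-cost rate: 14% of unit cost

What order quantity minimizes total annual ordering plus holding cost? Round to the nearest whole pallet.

1,017 pallets

Holding cost per pallet per year: H = 14% × £246 = £34.4400
2DS/H = 2·69,850·255/34.44 = 1,034,364.11
EOQ = √1,034,364.11 ≈ 1,017.04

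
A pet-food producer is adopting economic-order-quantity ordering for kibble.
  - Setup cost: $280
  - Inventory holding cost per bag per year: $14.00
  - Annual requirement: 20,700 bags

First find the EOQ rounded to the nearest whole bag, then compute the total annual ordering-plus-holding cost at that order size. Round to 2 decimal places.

Optimal lot size Q* = (2 × 20,700 × $280 / $14)^½ ≈ 909.95 → Q = 910 bags
Orders/yr = 20,700/910 = 22.747; ordering cost = 22.747 × $280 = $6,369.23
Average inventory = 910/2 = 455; holding cost = 455 × $14 = $6,370.00
Total = $6,369.23 + $6,370.00 = $12,739.23

$12,739.23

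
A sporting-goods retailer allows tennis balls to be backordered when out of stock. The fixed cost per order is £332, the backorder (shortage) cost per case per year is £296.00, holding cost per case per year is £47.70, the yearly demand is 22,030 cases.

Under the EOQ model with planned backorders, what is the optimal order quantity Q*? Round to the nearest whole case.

Basic EOQ = √(2·22,030·332/47.7) = 553.773
Backorder adjustment √((H+b)/b) = √((47.7+296)/296) = 1.0776
Q* = 553.773 × 1.0776 ≈ 596.73

597 cases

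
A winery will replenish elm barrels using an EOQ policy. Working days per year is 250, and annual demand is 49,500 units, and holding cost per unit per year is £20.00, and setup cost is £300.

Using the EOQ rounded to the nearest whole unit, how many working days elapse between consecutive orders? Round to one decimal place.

Optimal lot size Q* = (2 × 49,500 × £300 / £20)^½ ≈ 1,218.61 → Q = 1,219 units
T = Q/D × 250 days = 1,219/49,500 × 250 = 6.157 days

6.2 days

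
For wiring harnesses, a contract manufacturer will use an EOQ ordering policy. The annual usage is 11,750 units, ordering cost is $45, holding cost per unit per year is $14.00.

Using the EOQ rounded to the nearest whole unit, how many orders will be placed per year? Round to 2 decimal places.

42.73 orders per year

2DS/H = 2·11,750·45/14 = 75,535.71
EOQ = √75,535.71 ≈ 274.84 → Q = 275
N = D/Q = 11,750/275 ≈ 42.727 orders/yr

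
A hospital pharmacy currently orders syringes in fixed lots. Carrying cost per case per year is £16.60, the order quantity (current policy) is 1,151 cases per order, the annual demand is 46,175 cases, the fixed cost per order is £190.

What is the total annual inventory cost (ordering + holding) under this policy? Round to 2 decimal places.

£17,175.58

Orders/yr = 46,175/1,151 = 40.117; ordering cost = 40.117 × £190 = £7,622.28
Average inventory = 1,151/2 = 575.5; holding cost = 575.5 × £16.6 = £9,553.30
Total = £7,622.28 + £9,553.30 = £17,175.58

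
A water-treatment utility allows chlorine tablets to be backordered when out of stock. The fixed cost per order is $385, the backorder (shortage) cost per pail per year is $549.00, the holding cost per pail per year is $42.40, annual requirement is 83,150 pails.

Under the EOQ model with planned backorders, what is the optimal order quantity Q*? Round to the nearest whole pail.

Q* = √(2DS/H) · √((H + b)/b)
   = √(2 × 83,150 × 385 / 42.4) · √((42.4 + 549) / 549)
   = 1,228.835 × 1.0379 ≈ 1,275.40

1,275 pails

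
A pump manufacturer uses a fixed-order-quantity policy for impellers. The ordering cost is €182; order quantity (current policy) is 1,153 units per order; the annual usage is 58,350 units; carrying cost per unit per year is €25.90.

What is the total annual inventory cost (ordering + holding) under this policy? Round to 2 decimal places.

Orders/yr = 58,350/1,153 = 50.607; ordering cost = 50.607 × €182 = €9,210.49
Average inventory = 1,153/2 = 576.5; holding cost = 576.5 × €25.9 = €14,931.35
Total = €9,210.49 + €14,931.35 = €24,141.84

€24,141.84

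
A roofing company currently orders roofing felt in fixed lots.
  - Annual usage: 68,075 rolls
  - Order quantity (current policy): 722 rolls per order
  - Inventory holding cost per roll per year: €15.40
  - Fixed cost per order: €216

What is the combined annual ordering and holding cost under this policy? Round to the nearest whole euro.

Orders/yr = 68,075/722 = 94.287; ordering cost = 94.287 × €216 = €20,365.93
Average inventory = 722/2 = 361; holding cost = 361 × €15.4 = €5,559.40
Total = €20,365.93 + €5,559.40 = €25,925.33

€25,925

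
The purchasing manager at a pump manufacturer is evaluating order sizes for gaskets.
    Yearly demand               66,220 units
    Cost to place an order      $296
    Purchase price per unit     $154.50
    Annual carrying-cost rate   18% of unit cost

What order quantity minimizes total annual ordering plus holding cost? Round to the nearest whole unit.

H = i·C = 0.18 × $154.5 = $27.8100 per unit-year
EOQ = √(2DS/H) = √(2 × 66,220 × 296 / 27.81)
    = √(1,409,645.45) ≈ 1,187.28

1,187 units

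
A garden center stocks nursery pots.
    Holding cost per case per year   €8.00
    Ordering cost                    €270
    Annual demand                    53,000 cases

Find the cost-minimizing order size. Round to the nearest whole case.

Optimal lot size Q* = (2 × 53,000 × €270 / €8)^½ ≈ 1,891.43

1,891 cases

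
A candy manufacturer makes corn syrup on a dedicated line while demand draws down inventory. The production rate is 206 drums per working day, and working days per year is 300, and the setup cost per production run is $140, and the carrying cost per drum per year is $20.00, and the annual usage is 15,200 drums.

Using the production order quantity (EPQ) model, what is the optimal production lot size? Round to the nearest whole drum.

d = 15,200/300 = 50.6667 drums/day;  effective holding cost H(1 − d/p) = 20·(1 − 50.6667/206) = 15.08091
Q* = √(2DS / H_eff) = √(2·15,200·140 / 15.08091) ≈ 531.24

531 drums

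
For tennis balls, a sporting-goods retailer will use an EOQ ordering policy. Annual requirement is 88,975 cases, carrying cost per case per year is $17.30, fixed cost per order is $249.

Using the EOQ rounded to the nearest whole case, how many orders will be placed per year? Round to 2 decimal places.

Q* = √(2·D·S / H) = √(2·88,975·249 / 17.3) = √2,561,245.7 ≈ 1,600.39 → Q = 1,600
Orders per year = D/Q = 88,975 / 1,600 = 55.609

55.61 orders per year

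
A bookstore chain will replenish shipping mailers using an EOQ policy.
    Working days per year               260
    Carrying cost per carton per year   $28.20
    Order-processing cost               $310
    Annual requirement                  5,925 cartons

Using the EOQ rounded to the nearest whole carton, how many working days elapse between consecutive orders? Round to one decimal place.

15.8 days

2DS/H = 2·5,925·310/28.2 = 130,265.96
EOQ = √130,265.96 ≈ 360.92 → Q = 361 cartons
Cycle time = (working days × Q)/D = (260 × 361) / 5,925 = 15.841 days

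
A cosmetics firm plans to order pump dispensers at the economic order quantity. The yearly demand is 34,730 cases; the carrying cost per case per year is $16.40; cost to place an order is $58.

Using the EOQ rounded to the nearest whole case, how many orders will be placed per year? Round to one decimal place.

2DS/H = 2·34,730·58/16.4 = 245,651.22
EOQ = √245,651.22 ≈ 495.63 → Q = 496
Orders per year = D/Q = 34,730 / 496 = 70.020

70.0 orders per year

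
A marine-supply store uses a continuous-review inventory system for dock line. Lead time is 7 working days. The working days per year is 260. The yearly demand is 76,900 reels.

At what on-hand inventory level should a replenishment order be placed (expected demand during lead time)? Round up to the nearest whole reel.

Daily demand d = 76,900 / 260 = 295.769 reels/day
Demand during lead time = 295.769 × 7 = 2,070.38
Reorder point = 2,070.38 → round up

2,071 reels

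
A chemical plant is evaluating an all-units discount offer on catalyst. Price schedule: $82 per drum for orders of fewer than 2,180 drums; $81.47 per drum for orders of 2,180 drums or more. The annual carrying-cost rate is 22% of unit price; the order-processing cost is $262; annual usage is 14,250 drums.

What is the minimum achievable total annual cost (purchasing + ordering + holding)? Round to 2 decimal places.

$1,180,106.23

H₁ = 22%×$82 = $18.0400;  H₂ = 22%×$81.47 = $17.9234
EOQ₁ = √(2×14,250×262/18.0400) = 643.36  (< 2,180, feasible at tier 1)
EOQ₂ = √(2×14,250×262/17.9234) = 645.45  (< 2,180 → use Q = 2,180 at tier-2 price)
TC(tier 1 (EOQ₁), Q≈643.4) = $1,180,106.23
TC(tier 2, Q≈2,180.0) = $1,182,196.62
Minimum at tier 1 (EOQ₁): $1,180,106.23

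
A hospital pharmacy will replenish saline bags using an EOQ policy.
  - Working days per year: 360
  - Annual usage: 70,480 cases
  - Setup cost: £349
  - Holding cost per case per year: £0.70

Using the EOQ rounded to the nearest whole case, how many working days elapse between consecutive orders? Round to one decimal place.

EOQ = √(2DS/H) = √(2 × 70,480 × 349 / 0.7)
    = √(70,278,628.57) ≈ 8,383.23 → Q = 8,383 cases
Cycle time = (working days × Q)/D = (360 × 8,383) / 70,480 = 42.819 days

42.8 days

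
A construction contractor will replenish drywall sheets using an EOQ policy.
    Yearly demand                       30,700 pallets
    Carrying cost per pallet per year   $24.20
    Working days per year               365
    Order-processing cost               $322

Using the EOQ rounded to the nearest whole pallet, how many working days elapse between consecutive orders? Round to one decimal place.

Q* = √(2·D·S / H) = √(2·30,700·322 / 24.2) = √816,975.2 ≈ 903.87 → Q = 904 pallets
T = Q/D × 365 days = 904/30,700 × 365 = 10.748 days

10.7 days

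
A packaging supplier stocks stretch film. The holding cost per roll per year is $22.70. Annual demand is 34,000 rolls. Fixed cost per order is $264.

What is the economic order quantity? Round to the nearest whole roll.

2DS/H = 2·34,000·264/22.7 = 790,837.00
EOQ = √790,837.00 ≈ 889.29

889 rolls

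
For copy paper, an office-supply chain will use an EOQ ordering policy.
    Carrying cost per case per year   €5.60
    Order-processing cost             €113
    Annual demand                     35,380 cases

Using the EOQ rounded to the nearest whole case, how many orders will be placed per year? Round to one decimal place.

Q* = √(2·D·S / H) = √(2·35,380·113 / 5.6) = √1,427,835.7 ≈ 1,194.92 → Q = 1,195
Orders per year = D/Q = 35,380 / 1,195 = 29.607

29.6 orders per year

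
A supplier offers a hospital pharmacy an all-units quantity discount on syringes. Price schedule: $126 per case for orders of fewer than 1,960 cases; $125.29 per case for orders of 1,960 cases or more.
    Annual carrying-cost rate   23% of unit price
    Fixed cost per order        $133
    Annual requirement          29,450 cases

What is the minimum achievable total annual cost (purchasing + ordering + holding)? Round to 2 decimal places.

H₁ = 23%×$126 = $28.9800;  H₂ = 23%×$125.29 = $28.8167
EOQ₁ = √(2×29,450×133/28.9800) = 519.92  (< 1,960, feasible at tier 1)
EOQ₂ = √(2×29,450×133/28.8167) = 521.39  (< 1,960 → use Q = 1,960 at tier-2 price)
TC(tier 1 (EOQ₁), Q≈519.9) = $3,725,767.20
TC(tier 2, Q≈1,960.0) = $3,720,029.26
Minimum at tier 2: $3,720,029.26

$3,720,029.26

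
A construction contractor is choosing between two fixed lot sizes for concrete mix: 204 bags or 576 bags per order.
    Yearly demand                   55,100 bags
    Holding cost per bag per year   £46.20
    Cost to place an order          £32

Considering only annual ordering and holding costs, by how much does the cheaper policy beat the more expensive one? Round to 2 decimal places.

TC(Q) = (D/Q)S + (Q/2)H
TC(204) = (55,100/204)×32 + (204/2)×46.2 = £13,355.54
TC(576) = (55,100/576)×32 + (576/2)×46.2 = £16,366.71
Lots of 204 are cheaper by £3,011.17.

£3,011.17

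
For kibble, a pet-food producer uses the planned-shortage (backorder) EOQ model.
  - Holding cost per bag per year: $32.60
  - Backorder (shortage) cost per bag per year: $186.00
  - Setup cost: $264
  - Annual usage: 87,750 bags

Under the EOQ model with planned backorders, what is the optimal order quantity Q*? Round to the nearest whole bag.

1,292 bags

Q* = √(2DS/H) · √((H + b)/b)
   = √(2 × 87,750 × 264 / 32.6) · √((32.6 + 186) / 186)
   = 1,192.152 × 1.0841 ≈ 1,292.41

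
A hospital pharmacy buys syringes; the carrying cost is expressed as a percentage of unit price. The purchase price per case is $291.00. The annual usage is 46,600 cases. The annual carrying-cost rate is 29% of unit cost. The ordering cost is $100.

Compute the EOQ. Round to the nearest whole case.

H = i·C = 0.29 × $291 = $84.3900 per case-year
Optimal lot size Q* = (2 × 46,600 × $100 / $84.39)^½ ≈ 332.32

332 cases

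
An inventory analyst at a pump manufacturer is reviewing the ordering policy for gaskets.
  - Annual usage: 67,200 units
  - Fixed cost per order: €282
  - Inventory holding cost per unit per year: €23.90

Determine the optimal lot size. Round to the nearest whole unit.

1,259 units

Optimal lot size Q* = (2 × 67,200 × €282 / €23.9)^½ ≈ 1,259.29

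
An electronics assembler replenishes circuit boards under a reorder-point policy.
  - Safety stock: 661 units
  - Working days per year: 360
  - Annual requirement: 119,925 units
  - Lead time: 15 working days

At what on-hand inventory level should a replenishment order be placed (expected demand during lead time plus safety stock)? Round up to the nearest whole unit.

5,658 units

Daily demand d = 119,925 / 360 = 333.125 units/day
Demand during lead time = 333.125 × 15 = 4,996.88
Reorder point = 4,996.88 + 661 = 5,657.88 → round up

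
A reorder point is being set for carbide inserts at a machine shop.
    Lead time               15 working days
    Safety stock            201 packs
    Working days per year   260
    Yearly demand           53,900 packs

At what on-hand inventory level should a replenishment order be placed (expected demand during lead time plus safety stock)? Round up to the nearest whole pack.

Daily demand d = 53,900 / 260 = 207.308 packs/day
Demand during lead time = 207.308 × 15 = 3,109.62
Reorder point = 3,109.62 + 201 = 3,310.62 → round up

3,311 packs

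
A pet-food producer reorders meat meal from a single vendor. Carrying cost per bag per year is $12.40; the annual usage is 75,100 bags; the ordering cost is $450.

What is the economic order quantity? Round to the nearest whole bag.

2,335 bags

Optimal lot size Q* = (2 × 75,100 × $450 / $12.4)^½ ≈ 2,334.70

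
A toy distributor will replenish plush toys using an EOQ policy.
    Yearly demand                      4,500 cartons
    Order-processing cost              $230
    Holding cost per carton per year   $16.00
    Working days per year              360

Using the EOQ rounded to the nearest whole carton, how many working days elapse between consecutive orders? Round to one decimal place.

28.8 days

EOQ = √(2DS/H) = √(2 × 4,500 × 230 / 16)
    = √(129,375.00) ≈ 359.69 → Q = 360 cartons
Days between orders = 360 / (D/Q) = 360 / 12.500 ≈ 28.800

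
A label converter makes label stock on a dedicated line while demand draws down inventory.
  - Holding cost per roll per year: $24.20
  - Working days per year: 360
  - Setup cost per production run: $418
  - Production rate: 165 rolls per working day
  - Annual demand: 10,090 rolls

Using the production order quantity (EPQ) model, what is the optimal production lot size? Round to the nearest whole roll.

648 rolls

d = 10,090/360 = 28.0278 rolls/day;  effective holding cost H(1 − d/p) = 24.2·(1 − 28.0278/165) = 20.08926
Q* = √(2DS / H_eff) = √(2·10,090·418 / 20.08926) ≈ 647.99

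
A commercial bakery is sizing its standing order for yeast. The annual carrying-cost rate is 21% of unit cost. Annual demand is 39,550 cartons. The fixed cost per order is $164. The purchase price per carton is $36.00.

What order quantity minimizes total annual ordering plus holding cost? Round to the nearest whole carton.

1,310 cartons

Holding cost per carton per year: H = 21% × $36 = $7.5600
2DS/H = 2·39,550·164/7.56 = 1,715,925.93
EOQ = √1,715,925.93 ≈ 1,309.93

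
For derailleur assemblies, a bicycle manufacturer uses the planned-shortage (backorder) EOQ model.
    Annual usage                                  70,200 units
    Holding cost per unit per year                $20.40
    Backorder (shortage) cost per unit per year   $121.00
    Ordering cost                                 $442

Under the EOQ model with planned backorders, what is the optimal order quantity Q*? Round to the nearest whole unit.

Basic EOQ = √(2·70,200·442/20.4) = 1,744.133
Backorder adjustment √((H+b)/b) = √((20.4+121)/121) = 1.0810
Q* = 1,744.133 × 1.0810 ≈ 1,885.44

1,885 units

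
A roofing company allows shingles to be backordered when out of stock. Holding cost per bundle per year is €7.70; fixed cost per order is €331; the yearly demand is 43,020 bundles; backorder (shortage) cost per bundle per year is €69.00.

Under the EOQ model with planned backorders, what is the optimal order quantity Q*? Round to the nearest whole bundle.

Basic EOQ = √(2·43,020·331/7.7) = 1,923.175
Backorder adjustment √((H+b)/b) = √((7.7+69)/69) = 1.0543
Q* = 1,923.175 × 1.0543 ≈ 2,027.65

2,028 bundles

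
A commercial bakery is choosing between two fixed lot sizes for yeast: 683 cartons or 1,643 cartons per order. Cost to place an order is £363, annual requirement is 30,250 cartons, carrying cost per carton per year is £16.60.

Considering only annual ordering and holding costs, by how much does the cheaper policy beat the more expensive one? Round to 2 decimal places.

£1,425.88

For each Q, cost = (D/Q)·S + (Q/2)·H.
TC(683) = (30,250/683)×363 + (683/2)×16.6 = £21,746.13
TC(1,643) = (30,250/1,643)×363 + (1,643/2)×16.6 = £20,320.25
|ΔTC| = |£21,746.13 − £20,320.25| = £1,425.88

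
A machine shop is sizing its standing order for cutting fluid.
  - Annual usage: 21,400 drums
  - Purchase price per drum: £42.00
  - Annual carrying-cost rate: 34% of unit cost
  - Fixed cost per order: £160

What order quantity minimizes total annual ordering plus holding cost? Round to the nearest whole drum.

Holding cost per drum per year: H = 34% × £42 = £14.2800
EOQ = √(2DS/H) = √(2 × 21,400 × 160 / 14.28)
    = √(479,551.82) ≈ 692.50

692 drums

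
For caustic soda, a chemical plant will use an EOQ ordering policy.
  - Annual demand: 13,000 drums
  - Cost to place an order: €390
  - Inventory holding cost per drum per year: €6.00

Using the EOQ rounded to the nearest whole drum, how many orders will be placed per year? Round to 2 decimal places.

10.00 orders per year

Optimal lot size Q* = (2 × 13,000 × €390 / €6)^½ ≈ 1,300.00 → Q = 1,300
Orders per year = D/Q = 13,000 / 1,300 = 10.000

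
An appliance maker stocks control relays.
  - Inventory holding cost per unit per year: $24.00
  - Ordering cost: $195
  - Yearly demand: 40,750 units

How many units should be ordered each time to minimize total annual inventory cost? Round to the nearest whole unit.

Q* = √(2·D·S / H) = √(2·40,750·195 / 24) = √662,187.5 ≈ 813.75

814 units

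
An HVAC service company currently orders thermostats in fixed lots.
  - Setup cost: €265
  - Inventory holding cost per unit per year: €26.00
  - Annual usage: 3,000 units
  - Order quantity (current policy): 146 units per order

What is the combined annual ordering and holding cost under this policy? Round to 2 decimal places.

€7,343.21

Annual ordering cost = (D/Q)·S = (3,000/146) × 265 = €5,445.21
Annual holding cost  = (Q/2)·H = (146/2) × 26 = €1,898.00
Total = €5,445.21 + €1,898.00 = €7,343.21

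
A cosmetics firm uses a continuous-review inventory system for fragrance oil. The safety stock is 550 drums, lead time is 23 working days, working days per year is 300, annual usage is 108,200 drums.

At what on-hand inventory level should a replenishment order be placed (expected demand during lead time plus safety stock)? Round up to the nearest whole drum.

Daily demand d = 108,200 / 300 = 360.667 drums/day
Demand during lead time = 360.667 × 23 = 8,295.33
Reorder point = 8,295.33 + 550 = 8,845.33 → round up

8,846 drums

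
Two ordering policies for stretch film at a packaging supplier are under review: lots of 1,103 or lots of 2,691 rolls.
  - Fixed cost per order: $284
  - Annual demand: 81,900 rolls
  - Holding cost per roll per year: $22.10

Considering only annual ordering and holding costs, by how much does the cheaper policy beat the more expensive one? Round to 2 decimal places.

Annual cost at Q: ordering D·S/Q plus holding Q·H/2.
TC(1,103) = (81,900/1,103)×284 + (1,103/2)×22.1 = $33,275.73
TC(2,691) = (81,900/2,691)×284 + (2,691/2)×22.1 = $38,379.03
|ΔTC| = |$33,275.73 − $38,379.03| = $5,103.30

$5,103.30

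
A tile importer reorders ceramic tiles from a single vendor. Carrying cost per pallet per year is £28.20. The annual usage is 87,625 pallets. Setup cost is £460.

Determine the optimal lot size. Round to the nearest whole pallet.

2DS/H = 2·87,625·460/28.2 = 2,858,687.94
EOQ = √2,858,687.94 ≈ 1,690.77

1,691 pallets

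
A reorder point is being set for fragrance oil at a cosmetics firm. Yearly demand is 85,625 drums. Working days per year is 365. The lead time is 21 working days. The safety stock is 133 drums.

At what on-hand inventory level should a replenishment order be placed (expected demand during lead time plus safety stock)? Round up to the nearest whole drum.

Daily demand d = 85,625 / 365 = 234.589 drums/day
Demand during lead time = 234.589 × 21 = 4,926.37
Reorder point = 4,926.37 + 133 = 5,059.37 → round up

5,060 drums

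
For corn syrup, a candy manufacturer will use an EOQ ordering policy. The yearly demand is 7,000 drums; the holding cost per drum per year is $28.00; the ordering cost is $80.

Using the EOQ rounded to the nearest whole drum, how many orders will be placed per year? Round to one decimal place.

35.0 orders per year

Optimal lot size Q* = (2 × 7,000 × $80 / $28)^½ ≈ 200.00 → Q = 200
N = D/Q = 7,000/200 ≈ 35.000 orders/yr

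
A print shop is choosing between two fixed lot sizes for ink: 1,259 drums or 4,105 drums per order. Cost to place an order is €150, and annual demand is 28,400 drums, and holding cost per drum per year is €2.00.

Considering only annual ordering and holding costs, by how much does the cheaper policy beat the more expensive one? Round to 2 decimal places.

Annual cost at Q: ordering D·S/Q plus holding Q·H/2.
TC(1,259) = (28,400/1,259)×150 + (1,259/2)×2 = €4,642.64
TC(4,105) = (28,400/4,105)×150 + (4,105/2)×2 = €5,142.76
|ΔTC| = |€4,642.64 − €5,142.76| = €500.12

€500.12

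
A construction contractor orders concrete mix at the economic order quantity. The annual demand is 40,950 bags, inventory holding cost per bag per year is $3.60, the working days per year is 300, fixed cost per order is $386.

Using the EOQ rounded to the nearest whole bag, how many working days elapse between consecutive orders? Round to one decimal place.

EOQ = √(2DS/H) = √(2 × 40,950 × 386 / 3.6)
    = √(8,781,500.00) ≈ 2,963.36 → Q = 2,963 bags
Days between orders = 300 / (D/Q) = 300 / 13.820 ≈ 21.707

21.7 days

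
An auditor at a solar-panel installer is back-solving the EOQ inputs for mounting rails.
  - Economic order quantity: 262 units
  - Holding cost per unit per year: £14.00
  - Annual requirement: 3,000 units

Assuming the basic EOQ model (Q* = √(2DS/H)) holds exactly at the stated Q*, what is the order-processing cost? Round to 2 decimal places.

From Q* = √(2DS/H) ⇒ Q*² = 2DS/H.
S = Q²H / (2D) = 262² × 14 / (2 × 3,000) = 160.1693

£160.17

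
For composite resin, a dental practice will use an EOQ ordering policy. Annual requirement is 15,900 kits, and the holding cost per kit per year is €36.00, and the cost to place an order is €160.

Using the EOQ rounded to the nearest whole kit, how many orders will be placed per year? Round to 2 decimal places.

Optimal lot size Q* = (2 × 15,900 × €160 / €36)^½ ≈ 375.94 → Q = 376
N = D/Q = 15,900/376 ≈ 42.287 orders/yr

42.29 orders per year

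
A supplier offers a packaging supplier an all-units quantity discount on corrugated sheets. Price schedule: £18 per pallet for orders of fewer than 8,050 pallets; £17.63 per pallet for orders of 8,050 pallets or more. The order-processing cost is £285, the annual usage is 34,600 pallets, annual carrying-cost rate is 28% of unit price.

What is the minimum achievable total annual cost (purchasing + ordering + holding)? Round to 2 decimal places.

H₁ = 28%×£18 = £5.0400;  H₂ = 28%×£17.63 = £4.9364
EOQ₁ = √(2×34,600×285/5.0400) = 1,978.15  (< 8,050, feasible at tier 1)
EOQ₂ = √(2×34,600×285/4.9364) = 1,998.80  (< 8,050 → use Q = 8,050 at tier-2 price)
TC(tier 1 (EOQ₁), Q≈1,978.2) = £632,769.90
TC(tier 2, Q≈8,050.0) = £631,091.98
Minimum at tier 2: £631,091.98

£631,091.98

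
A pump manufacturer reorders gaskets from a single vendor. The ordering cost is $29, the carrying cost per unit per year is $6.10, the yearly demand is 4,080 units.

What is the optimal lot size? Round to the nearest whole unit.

EOQ = √(2DS/H) = √(2 × 4,080 × 29 / 6.1)
    = √(38,793.44) ≈ 196.96

197 units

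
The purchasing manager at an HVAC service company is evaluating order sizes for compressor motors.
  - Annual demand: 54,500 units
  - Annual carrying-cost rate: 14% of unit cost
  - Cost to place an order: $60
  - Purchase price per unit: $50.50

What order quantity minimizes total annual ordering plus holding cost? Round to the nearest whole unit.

H = i·C = 0.14 × $50.5 = $7.0700 per unit-year
2DS/H = 2·54,500·60/7.07 = 925,035.36
EOQ = √925,035.36 ≈ 961.79

962 units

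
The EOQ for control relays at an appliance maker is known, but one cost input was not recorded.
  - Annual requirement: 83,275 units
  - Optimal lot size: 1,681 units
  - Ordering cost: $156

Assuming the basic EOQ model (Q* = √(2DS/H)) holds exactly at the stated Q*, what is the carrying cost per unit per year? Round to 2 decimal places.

$9.19

From Q* = √(2DS/H) ⇒ Q*² = 2DS/H.
H = 2DS / Q² = 2 × 83,275 × 156 / 1,681² = 9.1946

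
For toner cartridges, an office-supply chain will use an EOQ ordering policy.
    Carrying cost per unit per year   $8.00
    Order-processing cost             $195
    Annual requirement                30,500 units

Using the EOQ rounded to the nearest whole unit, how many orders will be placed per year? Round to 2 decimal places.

EOQ = √(2DS/H) = √(2 × 30,500 × 195 / 8)
    = √(1,486,875.00) ≈ 1,219.37 → Q = 1,219
N = D/Q = 30,500/1,219 ≈ 25.021 orders/yr

25.02 orders per year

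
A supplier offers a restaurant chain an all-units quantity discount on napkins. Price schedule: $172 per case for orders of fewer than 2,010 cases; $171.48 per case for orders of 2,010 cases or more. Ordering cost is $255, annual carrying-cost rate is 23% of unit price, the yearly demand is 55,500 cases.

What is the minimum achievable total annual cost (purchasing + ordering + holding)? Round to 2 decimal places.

H₁ = 23%×$172 = $39.5600;  H₂ = 23%×$171.48 = $39.4404
EOQ₁ = √(2×55,500×255/39.5600) = 845.87  (< 2,010, feasible at tier 1)
EOQ₂ = √(2×55,500×255/39.4404) = 847.15  (< 2,010 → use Q = 2,010 at tier-2 price)
TC(tier 1 (EOQ₁), Q≈845.9) = $9,579,462.60
TC(tier 2, Q≈2,010.0) = $9,563,818.65
Minimum at tier 2: $9,563,818.65

$9,563,818.65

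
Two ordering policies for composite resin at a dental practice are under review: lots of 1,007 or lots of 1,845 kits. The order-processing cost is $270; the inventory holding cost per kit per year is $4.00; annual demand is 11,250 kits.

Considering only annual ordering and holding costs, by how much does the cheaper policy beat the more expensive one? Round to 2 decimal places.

$305.96

For each Q, cost = (D/Q)·S + (Q/2)·H.
TC(1,007) = (11,250/1,007)×270 + (1,007/2)×4 = $5,030.39
TC(1,845) = (11,250/1,845)×270 + (1,845/2)×4 = $5,336.34
Cheaper: Q = 1,007.  Difference = $305.96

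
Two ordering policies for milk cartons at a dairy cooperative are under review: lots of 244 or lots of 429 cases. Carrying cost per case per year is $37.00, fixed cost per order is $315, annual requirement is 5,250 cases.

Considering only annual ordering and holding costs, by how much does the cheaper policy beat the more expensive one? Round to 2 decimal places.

For each Q, cost = (D/Q)·S + (Q/2)·H.
TC(244) = (5,250/244)×315 + (244/2)×37 = $11,291.66
TC(429) = (5,250/429)×315 + (429/2)×37 = $11,791.40
Cheaper: Q = 244.  Difference = $499.73

$499.73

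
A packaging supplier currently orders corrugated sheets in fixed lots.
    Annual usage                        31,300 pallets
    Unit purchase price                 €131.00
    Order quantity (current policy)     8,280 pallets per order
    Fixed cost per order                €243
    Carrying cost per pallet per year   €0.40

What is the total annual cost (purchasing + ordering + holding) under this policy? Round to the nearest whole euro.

€4,102,875

Annual ordering cost = (D/Q)·S = (31,300/8,280) × 243 = €918.59
Annual holding cost  = (Q/2)·H = (8,280/2) × 0.4 = €1,656.00
Purchase cost = D·C = 31,300 × 131 = €4,100,300.00
Total = €918.59 + €1,656.00 + €4,100,300.00 = €4,102,874.59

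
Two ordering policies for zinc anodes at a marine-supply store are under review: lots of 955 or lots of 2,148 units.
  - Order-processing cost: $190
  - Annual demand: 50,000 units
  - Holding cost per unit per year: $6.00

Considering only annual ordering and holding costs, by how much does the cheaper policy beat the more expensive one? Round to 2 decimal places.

$1,945.93

Annual cost at Q: ordering D·S/Q plus holding Q·H/2.
TC(955) = (50,000/955)×190 + (955/2)×6 = $12,812.64
TC(2,148) = (50,000/2,148)×190 + (2,148/2)×6 = $10,866.72
|ΔTC| = |$12,812.64 − $10,866.72| = $1,945.93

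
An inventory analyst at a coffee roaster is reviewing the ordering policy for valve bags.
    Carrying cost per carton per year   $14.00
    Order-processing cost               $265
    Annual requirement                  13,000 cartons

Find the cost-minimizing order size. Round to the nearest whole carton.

2DS/H = 2·13,000·265/14 = 492,142.86
EOQ = √492,142.86 ≈ 701.53

702 cartons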